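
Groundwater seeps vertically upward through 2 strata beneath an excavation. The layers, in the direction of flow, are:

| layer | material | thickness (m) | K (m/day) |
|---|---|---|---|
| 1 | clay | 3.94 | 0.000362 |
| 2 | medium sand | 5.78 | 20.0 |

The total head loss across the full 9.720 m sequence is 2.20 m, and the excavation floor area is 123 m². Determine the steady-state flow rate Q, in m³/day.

0.0249

Flow is perpendicular to layering, so the layers act in series and the equivalent K is the thickness-weighted harmonic mean.
Total thickness L = 3.94 + 5.78 = 9.720 m.
Σ(b_i/K_i) = 3.94/0.000362 + 5.78/20.0 = 10884 d.
K_eq = L / Σ(b_i/K_i) = 9.720 / 10884 = 0.0008930 m/day.
Q = K_eq · A · (Δh/L) = 0.0008930 × 123 × (2.20/9.720) = 0.02486 m³/day.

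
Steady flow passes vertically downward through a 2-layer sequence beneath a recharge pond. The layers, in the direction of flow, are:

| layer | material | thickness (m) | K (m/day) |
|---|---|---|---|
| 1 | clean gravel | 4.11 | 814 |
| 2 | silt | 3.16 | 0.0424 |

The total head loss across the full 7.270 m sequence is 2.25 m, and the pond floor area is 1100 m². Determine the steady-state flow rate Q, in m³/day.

Flow is perpendicular to layering, so the layers act in series and the equivalent K is the thickness-weighted harmonic mean.
Total thickness L = 4.11 + 3.16 = 7.270 m.
Σ(b_i/K_i) = 4.11/814 + 3.16/0.0424 = 74.53 d.
K_eq = L / Σ(b_i/K_i) = 7.270 / 74.53 = 0.09754 m/day.
Q = K_eq · A · (Δh/L) = 0.09754 × 1100 × (2.25/7.270) = 33.21 m³/day.

33.2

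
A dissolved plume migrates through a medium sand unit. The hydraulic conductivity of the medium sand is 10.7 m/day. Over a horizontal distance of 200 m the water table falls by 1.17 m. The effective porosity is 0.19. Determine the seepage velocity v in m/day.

Hydraulic gradient i = Δh / L = 1.17 / 200 = 0.005850.
Darcy flux q = K · i = 10.70 × 0.005850 = 0.06259 m/day.
Seepage velocity v = q / n_e = 0.06259 / 0.19 = 0.3294 m/day.

0.329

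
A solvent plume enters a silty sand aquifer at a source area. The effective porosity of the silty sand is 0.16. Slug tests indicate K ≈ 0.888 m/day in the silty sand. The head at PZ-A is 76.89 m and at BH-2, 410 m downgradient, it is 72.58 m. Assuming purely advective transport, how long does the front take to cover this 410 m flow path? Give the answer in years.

Hydraulic gradient i = (76.89 − 72.58) / 410 = 4.31 / 410 = 0.01051.
Darcy flux q = K · i = 0.8880 × 0.01051 = 0.009335 m/day.
Seepage velocity v = q / n_e = 0.009335 / 0.16 = 0.05834 m/day.
Travel time t = L / v = 410 / 0.05834 = 7027 days = 19.24 years.

19.2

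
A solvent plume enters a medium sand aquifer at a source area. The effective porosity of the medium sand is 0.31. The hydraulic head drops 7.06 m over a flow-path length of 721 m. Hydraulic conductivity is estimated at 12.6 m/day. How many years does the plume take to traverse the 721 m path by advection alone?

Hydraulic gradient i = Δh / L = 7.06 / 721 = 0.009792.
Darcy flux q = K · i = 12.60 × 0.009792 = 0.1234 m/day.
Seepage velocity v = q / n_e = 0.1234 / 0.31 = 0.3980 m/day.
Travel time t = L / v = 721 / 0.3980 = 1812 days = 4.960 years.

4.96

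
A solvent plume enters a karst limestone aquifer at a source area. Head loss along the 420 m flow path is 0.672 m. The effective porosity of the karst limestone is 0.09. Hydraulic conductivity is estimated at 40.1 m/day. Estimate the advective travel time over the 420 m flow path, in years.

1.61

Hydraulic gradient i = Δh / L = 0.672 / 420 = 0.001600.
Darcy flux q = K · i = 40.10 × 0.001600 = 0.06416 m/day.
Seepage velocity v = q / n_e = 0.06416 / 0.09 = 0.7129 m/day.
Travel time t = L / v = 420 / 0.7129 = 589.2 days = 1.613 years.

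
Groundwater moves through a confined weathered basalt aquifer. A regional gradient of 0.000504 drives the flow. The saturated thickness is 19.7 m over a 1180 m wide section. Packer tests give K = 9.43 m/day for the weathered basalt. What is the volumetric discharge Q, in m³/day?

110

Cross-sectional area A = 1180 × 19.7 = 23246 m².
Hydraulic gradient i = 0.000504.
Darcy's law: Q = K · A · i = 9.430 × 23246 × 0.0005040 = 110.5 m³/day.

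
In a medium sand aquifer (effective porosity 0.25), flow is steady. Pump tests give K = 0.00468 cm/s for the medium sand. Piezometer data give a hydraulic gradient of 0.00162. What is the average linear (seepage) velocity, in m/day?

Convert K: 0.00468 cm/s × 864 = 4.044 m/day.
Hydraulic gradient i = 0.00162.
Darcy flux q = K · i = 4.044 × 0.001620 = 0.006551 m/day.
Seepage velocity v = q / n_e = 0.006551 / 0.25 = 0.02620 m/day.

0.0262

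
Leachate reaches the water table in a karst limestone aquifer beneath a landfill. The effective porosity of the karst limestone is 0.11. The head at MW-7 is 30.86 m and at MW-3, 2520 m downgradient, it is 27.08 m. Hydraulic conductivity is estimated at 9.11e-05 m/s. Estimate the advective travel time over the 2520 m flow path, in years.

Convert K: 9.11e-05 m/s × 86400 = 7.871 m/day.
Hydraulic gradient i = (30.86 − 27.08) / 2520 = 3.78 / 2520 = 0.001500.
Darcy flux q = K · i = 7.871 × 0.001500 = 0.01181 m/day.
Seepage velocity v = q / n_e = 0.01181 / 0.11 = 0.1073 m/day.
Travel time t = L / v = 2520 / 0.1073 = 23478 days = 64.28 years.

64.3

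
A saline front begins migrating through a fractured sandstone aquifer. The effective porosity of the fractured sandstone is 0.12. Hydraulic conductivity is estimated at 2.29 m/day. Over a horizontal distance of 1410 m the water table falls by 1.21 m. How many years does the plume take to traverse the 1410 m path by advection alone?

Hydraulic gradient i = Δh / L = 1.21 / 1410 = 0.0008582.
Darcy flux q = K · i = 2.290 × 0.0008582 = 0.001965 m/day.
Seepage velocity v = q / n_e = 0.001965 / 0.12 = 0.01638 m/day.
Travel time t = L / v = 1410 / 0.01638 = 86099 days = 235.7 years.

236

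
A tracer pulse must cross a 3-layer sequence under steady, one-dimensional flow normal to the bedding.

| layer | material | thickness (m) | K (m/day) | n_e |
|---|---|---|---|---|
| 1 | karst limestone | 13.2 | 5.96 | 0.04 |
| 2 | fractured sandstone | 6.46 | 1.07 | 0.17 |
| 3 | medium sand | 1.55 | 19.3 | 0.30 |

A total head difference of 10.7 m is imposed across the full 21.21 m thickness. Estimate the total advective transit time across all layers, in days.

1.63

With flow normal to the layers, continuity requires the same specific discharge q through every layer.
Σ(b_i/K_i) = 13.2/5.96 + 6.46/1.07 + 1.55/19.3 = 8.332 d.
q = Δh / Σ(b_i/K_i) = 10.7 / 8.332 = 1.284 m/day.
In each layer the seepage velocity is v_i = q/n_i, so the layer transit time is t_i = b_i·n_i / q:
  layer 1 (karst limestone): t_1 = 13.2 × 0.04 / 1.284 = 0.4112 d
  layer 2 (fractured sandstone): t_2 = 6.46 × 0.17 / 1.284 = 0.8552 d
  layer 3 (medium sand): t_3 = 1.55 × 0.30 / 1.284 = 0.3621 d
Total t = Σ t_i = 1.628 days.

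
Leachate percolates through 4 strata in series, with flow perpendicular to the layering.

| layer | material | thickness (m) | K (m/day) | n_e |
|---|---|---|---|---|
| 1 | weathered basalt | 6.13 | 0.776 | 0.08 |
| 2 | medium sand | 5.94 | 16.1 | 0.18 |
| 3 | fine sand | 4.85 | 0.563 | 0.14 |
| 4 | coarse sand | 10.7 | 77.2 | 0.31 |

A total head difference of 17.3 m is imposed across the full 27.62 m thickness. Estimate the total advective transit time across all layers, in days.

5.47

With flow normal to the layers, continuity requires the same specific discharge q through every layer.
Σ(b_i/K_i) = 6.13/0.776 + 5.94/16.1 + 4.85/0.563 + 10.7/77.2 = 17.02 d.
q = Δh / Σ(b_i/K_i) = 17.3 / 17.02 = 1.016 m/day.
In each layer the seepage velocity is v_i = q/n_i, so the layer transit time is t_i = b_i·n_i / q:
  layer 1 (weathered basalt): t_1 = 6.13 × 0.08 / 1.016 = 0.4825 d
  layer 2 (medium sand): t_2 = 5.94 × 0.18 / 1.016 = 1.052 d
  layer 3 (fine sand): t_3 = 4.85 × 0.14 / 1.016 = 0.6681 d
  layer 4 (coarse sand): t_4 = 10.7 × 0.31 / 1.016 = 3.264 d
Total t = Σ t_i = 5.466 days.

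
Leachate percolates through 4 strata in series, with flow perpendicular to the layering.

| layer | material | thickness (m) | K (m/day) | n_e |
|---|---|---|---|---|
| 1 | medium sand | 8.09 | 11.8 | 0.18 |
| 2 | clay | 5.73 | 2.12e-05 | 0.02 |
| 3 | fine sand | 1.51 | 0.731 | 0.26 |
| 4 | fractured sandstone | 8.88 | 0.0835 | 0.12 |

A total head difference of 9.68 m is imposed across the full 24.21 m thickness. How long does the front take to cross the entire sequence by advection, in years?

232

With flow normal to the layers, continuity requires the same specific discharge q through every layer.
Σ(b_i/K_i) = 8.09/11.8 + 5.73/2.12e-05 + 1.51/0.731 + 8.88/0.0835 = 2.704e+05 d.
q = Δh / Σ(b_i/K_i) = 9.68 / 2.704e+05 = 3.580e-05 m/day.
In each layer the seepage velocity is v_i = q/n_i, so the layer transit time is t_i = b_i·n_i / q:
  layer 1 (medium sand): t_1 = 8.09 × 0.18 / 3.580e-05 = 40676 d
  layer 2 (clay): t_2 = 5.73 × 0.02 / 3.580e-05 = 3201 d
  layer 3 (fine sand): t_3 = 1.51 × 0.26 / 3.580e-05 = 10967 d
  layer 4 (fractured sandstone): t_4 = 8.88 × 0.12 / 3.580e-05 = 29765 d
Total t = Σ t_i = 84609 days = 231.6 years.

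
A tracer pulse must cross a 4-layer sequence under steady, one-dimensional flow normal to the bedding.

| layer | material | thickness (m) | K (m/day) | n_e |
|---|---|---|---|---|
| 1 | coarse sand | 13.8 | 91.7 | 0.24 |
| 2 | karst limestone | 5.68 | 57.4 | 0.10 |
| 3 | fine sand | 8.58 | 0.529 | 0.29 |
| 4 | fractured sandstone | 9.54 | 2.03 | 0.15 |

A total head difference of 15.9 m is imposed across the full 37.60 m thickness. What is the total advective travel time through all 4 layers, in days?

10.4

With flow normal to the layers, continuity requires the same specific discharge q through every layer.
Σ(b_i/K_i) = 13.8/91.7 + 5.68/57.4 + 8.58/0.529 + 9.54/2.03 = 21.17 d.
q = Δh / Σ(b_i/K_i) = 15.9 / 21.17 = 0.7511 m/day.
In each layer the seepage velocity is v_i = q/n_i, so the layer transit time is t_i = b_i·n_i / q:
  layer 1 (coarse sand): t_1 = 13.8 × 0.24 / 0.7511 = 4.409 d
  layer 2 (karst limestone): t_2 = 5.68 × 0.10 / 0.7511 = 0.7562 d
  layer 3 (fine sand): t_3 = 8.58 × 0.29 / 0.7511 = 3.313 d
  layer 4 (fractured sandstone): t_4 = 9.54 × 0.15 / 0.7511 = 1.905 d
Total t = Σ t_i = 10.38 days.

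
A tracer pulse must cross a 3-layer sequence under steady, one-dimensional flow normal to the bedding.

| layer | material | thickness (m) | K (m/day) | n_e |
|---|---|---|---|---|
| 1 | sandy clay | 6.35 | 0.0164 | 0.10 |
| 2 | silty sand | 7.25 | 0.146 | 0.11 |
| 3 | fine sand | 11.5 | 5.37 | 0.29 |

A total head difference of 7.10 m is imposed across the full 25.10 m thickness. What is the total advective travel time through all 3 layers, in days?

With flow normal to the layers, continuity requires the same specific discharge q through every layer.
Σ(b_i/K_i) = 6.35/0.0164 + 7.25/0.146 + 11.5/5.37 = 439.0 d.
q = Δh / Σ(b_i/K_i) = 7.10 / 439.0 = 0.01617 m/day.
In each layer the seepage velocity is v_i = q/n_i, so the layer transit time is t_i = b_i·n_i / q:
  layer 1 (sandy clay): t_1 = 6.35 × 0.10 / 0.01617 = 39.26 d
  layer 2 (silty sand): t_2 = 7.25 × 0.11 / 0.01617 = 49.31 d
  layer 3 (fine sand): t_3 = 11.5 × 0.29 / 0.01617 = 206.2 d
Total t = Σ t_i = 294.8 days.

295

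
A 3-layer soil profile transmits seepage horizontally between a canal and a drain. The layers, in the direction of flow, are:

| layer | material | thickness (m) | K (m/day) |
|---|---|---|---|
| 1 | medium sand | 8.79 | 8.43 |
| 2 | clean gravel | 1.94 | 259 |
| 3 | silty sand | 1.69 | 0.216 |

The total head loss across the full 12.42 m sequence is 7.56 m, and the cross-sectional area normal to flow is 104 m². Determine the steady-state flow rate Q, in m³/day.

Flow is perpendicular to layering, so the layers act in series and the equivalent K is the thickness-weighted harmonic mean.
Total thickness L = 8.79 + 1.94 + 1.69 = 12.42 m.
Σ(b_i/K_i) = 8.79/8.43 + 1.94/259 + 1.69/0.216 = 8.874 d.
K_eq = L / Σ(b_i/K_i) = 12.42 / 8.874 = 1.400 m/day.
Q = K_eq · A · (Δh/L) = 1.400 × 104 × (7.56/12.42) = 88.60 m³/day.

88.6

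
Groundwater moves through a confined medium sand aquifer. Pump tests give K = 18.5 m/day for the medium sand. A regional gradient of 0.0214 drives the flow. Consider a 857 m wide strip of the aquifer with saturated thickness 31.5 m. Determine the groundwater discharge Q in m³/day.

Cross-sectional area A = 857 × 31.5 = 26996 m².
Hydraulic gradient i = 0.0214.
Darcy's law: Q = K · A · i = 18.50 × 26996 × 0.02140 = 10688 m³/day.

10700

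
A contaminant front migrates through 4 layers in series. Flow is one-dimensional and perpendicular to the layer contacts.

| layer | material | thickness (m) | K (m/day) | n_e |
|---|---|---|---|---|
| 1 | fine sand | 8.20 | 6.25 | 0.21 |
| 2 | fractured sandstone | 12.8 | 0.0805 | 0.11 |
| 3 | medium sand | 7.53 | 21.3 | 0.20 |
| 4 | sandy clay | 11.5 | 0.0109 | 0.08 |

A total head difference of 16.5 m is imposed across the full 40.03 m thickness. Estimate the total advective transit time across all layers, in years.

1.12

With flow normal to the layers, continuity requires the same specific discharge q through every layer.
Σ(b_i/K_i) = 8.20/6.25 + 12.8/0.0805 + 7.53/21.3 + 11.5/0.0109 = 1216 d.
q = Δh / Σ(b_i/K_i) = 16.5 / 1216 = 0.01357 m/day.
In each layer the seepage velocity is v_i = q/n_i, so the layer transit time is t_i = b_i·n_i / q:
  layer 1 (fine sand): t_1 = 8.20 × 0.21 / 0.01357 = 126.9 d
  layer 2 (fractured sandstone): t_2 = 12.8 × 0.11 / 0.01357 = 103.7 d
  layer 3 (medium sand): t_3 = 7.53 × 0.20 / 0.01357 = 111.0 d
  layer 4 (sandy clay): t_4 = 11.5 × 0.08 / 0.01357 = 67.79 d
Total t = Σ t_i = 409.4 days = 1.121 years.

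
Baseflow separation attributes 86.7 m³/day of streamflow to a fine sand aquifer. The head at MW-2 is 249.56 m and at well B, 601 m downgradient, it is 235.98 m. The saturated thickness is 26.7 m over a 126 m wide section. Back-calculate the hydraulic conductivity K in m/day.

Cross-sectional area A = 126 × 26.7 = 3364 m².
Hydraulic gradient i = (249.56 − 235.98) / 601 = 13.58 / 601 = 0.02260.
From Q = K·A·i, K = Q / (A·i) = 86.7 / (3364 × 0.02260) = 1.141 m/day.

1.14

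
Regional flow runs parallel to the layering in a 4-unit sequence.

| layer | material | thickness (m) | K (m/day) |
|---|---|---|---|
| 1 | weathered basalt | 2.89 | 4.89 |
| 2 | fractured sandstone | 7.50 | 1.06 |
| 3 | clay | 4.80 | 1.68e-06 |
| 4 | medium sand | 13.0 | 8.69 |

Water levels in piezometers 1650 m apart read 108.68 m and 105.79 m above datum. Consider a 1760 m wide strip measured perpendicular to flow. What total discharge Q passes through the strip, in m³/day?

416

Flow is parallel to layering, so each bed carries its own Darcy discharge and the transmissivities add.
Σ(K_i·b_i) = 4.89×2.89 + 1.06×7.50 + 1.68e-06×4.80 + 8.69×13.0 = 135.1 m²/day.
Hydraulic gradient i = (108.68 − 105.79) / 1650 = 2.89 / 1650 = 0.001752.
Q = Σ(K_i·b_i) · W · i = 135.1 × 1760 × 0.001752 = 416.3 m³/day.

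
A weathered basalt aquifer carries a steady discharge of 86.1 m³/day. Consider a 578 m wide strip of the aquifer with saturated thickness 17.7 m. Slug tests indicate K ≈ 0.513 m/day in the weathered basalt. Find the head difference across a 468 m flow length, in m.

Cross-sectional area A = 578 × 17.7 = 10231 m².
From Q = K·A·i, i = Q / (K·A) = 86.1 / (0.5130 × 10231) = 0.01641.
Head loss Δh = i · L = 0.01641 × 468 = 7.678 m.

7.68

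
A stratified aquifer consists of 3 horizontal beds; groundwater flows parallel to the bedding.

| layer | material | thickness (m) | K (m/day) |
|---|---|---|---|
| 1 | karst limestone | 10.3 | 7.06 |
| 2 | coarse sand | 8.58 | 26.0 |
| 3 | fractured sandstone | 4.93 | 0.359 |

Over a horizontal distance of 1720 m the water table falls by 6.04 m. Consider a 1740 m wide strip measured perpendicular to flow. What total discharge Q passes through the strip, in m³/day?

Flow is parallel to layering, so each bed carries its own Darcy discharge and the transmissivities add.
Σ(K_i·b_i) = 7.06×10.3 + 26.0×8.58 + 0.359×4.93 = 297.6 m²/day.
Hydraulic gradient i = Δh / L = 6.04 / 1720 = 0.003512.
Q = Σ(K_i·b_i) · W · i = 297.6 × 1740 × 0.003512 = 1818 m³/day.

1820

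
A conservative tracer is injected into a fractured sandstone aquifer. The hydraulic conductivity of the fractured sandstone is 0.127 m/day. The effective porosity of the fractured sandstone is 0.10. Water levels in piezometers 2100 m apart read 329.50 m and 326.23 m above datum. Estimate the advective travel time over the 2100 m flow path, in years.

2910

Hydraulic gradient i = (329.50 − 326.23) / 2100 = 3.27 / 2100 = 0.001557.
Darcy flux q = K · i = 0.1270 × 0.001557 = 0.0001978 m/day.
Seepage velocity v = q / n_e = 0.0001978 / 0.10 = 0.001978 m/day.
Travel time t = L / v = 2100 / 0.001978 = 1.062e+06 days = 2907 years.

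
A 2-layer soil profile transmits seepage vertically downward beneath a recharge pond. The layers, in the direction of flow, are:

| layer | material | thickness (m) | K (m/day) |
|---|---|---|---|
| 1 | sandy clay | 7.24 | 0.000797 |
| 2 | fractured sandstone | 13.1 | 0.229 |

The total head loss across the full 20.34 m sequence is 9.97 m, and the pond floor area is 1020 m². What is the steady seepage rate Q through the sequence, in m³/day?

Flow is perpendicular to layering, so the layers act in series and the equivalent K is the thickness-weighted harmonic mean.
Total thickness L = 7.24 + 13.1 = 20.34 m.
Σ(b_i/K_i) = 7.24/0.000797 + 13.1/0.229 = 9141 d.
K_eq = L / Σ(b_i/K_i) = 20.34 / 9141 = 0.002225 m/day.
Q = K_eq · A · (Δh/L) = 0.002225 × 1020 × (9.97/20.34) = 1.112 m³/day.

1.11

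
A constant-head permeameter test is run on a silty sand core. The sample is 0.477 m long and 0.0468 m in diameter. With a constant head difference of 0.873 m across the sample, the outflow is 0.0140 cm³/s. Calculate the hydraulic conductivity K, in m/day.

0.384

Cross-sectional area A = π·(d/2)² = π × (0.0468/2)² = 0.001720 m².
Convert discharge: 0.0140 cm³/s = 1.400e-08 m³/s.
Darcy's law rearranged: K = Q·L / (A·Δh) = 1.400e-08 × 0.477 / (0.001720 × 0.873) = 4.447e-06 m/s = 0.3842 m/day.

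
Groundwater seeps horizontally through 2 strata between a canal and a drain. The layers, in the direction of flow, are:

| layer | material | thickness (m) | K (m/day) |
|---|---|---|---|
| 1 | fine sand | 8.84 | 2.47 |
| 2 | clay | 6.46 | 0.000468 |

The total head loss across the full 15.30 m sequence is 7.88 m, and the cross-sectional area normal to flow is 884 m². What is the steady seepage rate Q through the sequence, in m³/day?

0.505

Flow is perpendicular to layering, so the layers act in series and the equivalent K is the thickness-weighted harmonic mean.
Total thickness L = 8.84 + 6.46 = 15.30 m.
Σ(b_i/K_i) = 8.84/2.47 + 6.46/0.000468 = 13807 d.
K_eq = L / Σ(b_i/K_i) = 15.30 / 13807 = 0.001108 m/day.
Q = K_eq · A · (Δh/L) = 0.001108 × 884 × (7.88/15.30) = 0.5045 m³/day.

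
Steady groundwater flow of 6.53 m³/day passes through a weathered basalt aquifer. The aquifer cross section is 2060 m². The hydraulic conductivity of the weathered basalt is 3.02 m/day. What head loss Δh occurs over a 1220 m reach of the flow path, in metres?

1.28

From Q = K·A·i, i = Q / (K·A) = 6.53 / (3.020 × 2060) = 0.001050.
Head loss Δh = i · L = 0.001050 × 1220 = 1.281 m.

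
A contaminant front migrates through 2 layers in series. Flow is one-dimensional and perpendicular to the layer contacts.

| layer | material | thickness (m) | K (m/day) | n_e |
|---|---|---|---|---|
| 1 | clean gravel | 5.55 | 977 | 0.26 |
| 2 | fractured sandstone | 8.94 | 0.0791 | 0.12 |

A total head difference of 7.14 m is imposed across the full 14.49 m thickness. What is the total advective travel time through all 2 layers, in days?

With flow normal to the layers, continuity requires the same specific discharge q through every layer.
Σ(b_i/K_i) = 5.55/977 + 8.94/0.0791 = 113.0 d.
q = Δh / Σ(b_i/K_i) = 7.14 / 113.0 = 0.06317 m/day.
In each layer the seepage velocity is v_i = q/n_i, so the layer transit time is t_i = b_i·n_i / q:
  layer 1 (clean gravel): t_1 = 5.55 × 0.26 / 0.06317 = 22.84 d
  layer 2 (fractured sandstone): t_2 = 8.94 × 0.12 / 0.06317 = 16.98 d
Total t = Σ t_i = 39.83 days.

39.8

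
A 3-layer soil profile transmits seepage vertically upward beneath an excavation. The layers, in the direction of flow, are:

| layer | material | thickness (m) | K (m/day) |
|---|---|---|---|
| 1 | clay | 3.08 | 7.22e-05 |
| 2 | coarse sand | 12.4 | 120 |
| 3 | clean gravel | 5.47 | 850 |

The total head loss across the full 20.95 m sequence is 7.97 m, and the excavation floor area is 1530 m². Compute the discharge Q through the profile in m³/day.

0.286

Flow is perpendicular to layering, so the layers act in series and the equivalent K is the thickness-weighted harmonic mean.
Total thickness L = 3.08 + 12.4 + 5.47 = 20.95 m.
Σ(b_i/K_i) = 3.08/7.22e-05 + 12.4/120 + 5.47/850 = 42659 d.
K_eq = L / Σ(b_i/K_i) = 20.95 / 42659 = 0.0004911 m/day.
Q = K_eq · A · (Δh/L) = 0.0004911 × 1530 × (7.97/20.95) = 0.2858 m³/day.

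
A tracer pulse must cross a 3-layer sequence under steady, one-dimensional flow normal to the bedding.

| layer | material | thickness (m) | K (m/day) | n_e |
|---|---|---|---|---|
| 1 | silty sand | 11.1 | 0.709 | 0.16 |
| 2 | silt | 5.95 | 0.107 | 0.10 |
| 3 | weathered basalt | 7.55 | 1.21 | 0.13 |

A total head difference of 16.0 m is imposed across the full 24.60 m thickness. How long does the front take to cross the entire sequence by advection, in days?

With flow normal to the layers, continuity requires the same specific discharge q through every layer.
Σ(b_i/K_i) = 11.1/0.709 + 5.95/0.107 + 7.55/1.21 = 77.50 d.
q = Δh / Σ(b_i/K_i) = 16.0 / 77.50 = 0.2064 m/day.
In each layer the seepage velocity is v_i = q/n_i, so the layer transit time is t_i = b_i·n_i / q:
  layer 1 (silty sand): t_1 = 11.1 × 0.16 / 0.2064 = 8.603 d
  layer 2 (silt): t_2 = 5.95 × 0.10 / 0.2064 = 2.882 d
  layer 3 (weathered basalt): t_3 = 7.55 × 0.13 / 0.2064 = 4.754 d
Total t = Σ t_i = 16.24 days.

16.2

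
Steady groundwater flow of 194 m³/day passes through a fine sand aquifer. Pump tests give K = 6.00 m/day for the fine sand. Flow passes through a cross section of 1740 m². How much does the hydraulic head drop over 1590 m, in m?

From Q = K·A·i, i = Q / (K·A) = 194 / (6.000 × 1740) = 0.01858.
Head loss Δh = i · L = 0.01858 × 1590 = 29.55 m.

29.5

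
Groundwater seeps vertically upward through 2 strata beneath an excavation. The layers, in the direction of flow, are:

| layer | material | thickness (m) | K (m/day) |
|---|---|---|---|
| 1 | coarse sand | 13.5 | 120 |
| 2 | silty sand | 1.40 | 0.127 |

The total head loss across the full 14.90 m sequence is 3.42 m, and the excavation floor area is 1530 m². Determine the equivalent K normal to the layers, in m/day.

1.34

Flow is perpendicular to layering, so the layers act in series and the equivalent K is the thickness-weighted harmonic mean.
Total thickness L = 13.5 + 1.40 = 14.90 m.
Σ(b_i/K_i) = 13.5/120 + 1.40/0.127 = 11.14 d.
K_eq = L / Σ(b_i/K_i) = 14.90 / 11.14 = 1.338 m/day.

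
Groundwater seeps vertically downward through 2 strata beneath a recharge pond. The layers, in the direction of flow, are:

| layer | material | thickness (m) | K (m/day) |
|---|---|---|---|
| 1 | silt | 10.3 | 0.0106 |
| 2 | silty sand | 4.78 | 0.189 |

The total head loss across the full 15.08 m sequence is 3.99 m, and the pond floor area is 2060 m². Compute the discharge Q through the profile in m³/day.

8.24

Flow is perpendicular to layering, so the layers act in series and the equivalent K is the thickness-weighted harmonic mean.
Total thickness L = 10.3 + 4.78 = 15.08 m.
Σ(b_i/K_i) = 10.3/0.0106 + 4.78/0.189 = 997.0 d.
K_eq = L / Σ(b_i/K_i) = 15.08 / 997.0 = 0.01513 m/day.
Q = K_eq · A · (Δh/L) = 0.01513 × 2060 × (3.99/15.08) = 8.244 m³/day.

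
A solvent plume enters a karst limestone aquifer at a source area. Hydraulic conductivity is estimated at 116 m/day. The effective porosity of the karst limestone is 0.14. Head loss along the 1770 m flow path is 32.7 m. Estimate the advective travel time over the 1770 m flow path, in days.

116

Hydraulic gradient i = Δh / L = 32.7 / 1770 = 0.01847.
Darcy flux q = K · i = 116.0 × 0.01847 = 2.143 m/day.
Seepage velocity v = q / n_e = 2.143 / 0.14 = 15.31 m/day.
Travel time t = L / v = 1770 / 15.31 = 115.6 days.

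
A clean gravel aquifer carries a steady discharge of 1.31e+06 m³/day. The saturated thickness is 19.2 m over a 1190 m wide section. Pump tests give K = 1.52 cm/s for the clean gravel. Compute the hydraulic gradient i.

Convert K: 1.52 cm/s × 864 = 1313 m/day.
Cross-sectional area A = 1190 × 19.2 = 22848 m².
From Q = K·A·i, i = Q / (K·A) = 1.31e+06 / (1313 × 22848) = 0.04366.

0.0437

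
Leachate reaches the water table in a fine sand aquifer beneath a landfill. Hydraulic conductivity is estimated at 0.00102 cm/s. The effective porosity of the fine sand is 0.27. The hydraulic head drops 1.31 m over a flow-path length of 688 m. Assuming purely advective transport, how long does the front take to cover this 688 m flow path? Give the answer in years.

Convert K: 0.00102 cm/s × 864 = 0.8813 m/day.
Hydraulic gradient i = Δh / L = 1.31 / 688 = 0.001904.
Darcy flux q = K · i = 0.8813 × 0.001904 = 0.001678 m/day.
Seepage velocity v = q / n_e = 0.001678 / 0.27 = 0.006215 m/day.
Travel time t = L / v = 688 / 0.006215 = 1.107e+05 days = 303.1 years.

303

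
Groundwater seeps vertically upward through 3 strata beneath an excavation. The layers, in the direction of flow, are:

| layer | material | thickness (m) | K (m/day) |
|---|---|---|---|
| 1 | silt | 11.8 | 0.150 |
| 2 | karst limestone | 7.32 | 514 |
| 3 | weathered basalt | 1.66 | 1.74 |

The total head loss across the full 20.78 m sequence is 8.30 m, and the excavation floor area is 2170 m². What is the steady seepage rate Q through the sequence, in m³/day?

Flow is perpendicular to layering, so the layers act in series and the equivalent K is the thickness-weighted harmonic mean.
Total thickness L = 11.8 + 7.32 + 1.66 = 20.78 m.
Σ(b_i/K_i) = 11.8/0.150 + 7.32/514 + 1.66/1.74 = 79.63 d.
K_eq = L / Σ(b_i/K_i) = 20.78 / 79.63 = 0.2609 m/day.
Q = K_eq · A · (Δh/L) = 0.2609 × 2170 × (8.30/20.78) = 226.2 m³/day.

226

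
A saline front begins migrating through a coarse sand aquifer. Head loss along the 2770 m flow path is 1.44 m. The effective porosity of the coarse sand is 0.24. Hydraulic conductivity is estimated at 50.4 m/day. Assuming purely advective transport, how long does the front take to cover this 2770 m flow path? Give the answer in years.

69.5

Hydraulic gradient i = Δh / L = 1.44 / 2770 = 0.0005199.
Darcy flux q = K · i = 50.40 × 0.0005199 = 0.02620 m/day.
Seepage velocity v = q / n_e = 0.02620 / 0.24 = 0.1092 m/day.
Travel time t = L / v = 2770 / 0.1092 = 25373 days = 69.47 years.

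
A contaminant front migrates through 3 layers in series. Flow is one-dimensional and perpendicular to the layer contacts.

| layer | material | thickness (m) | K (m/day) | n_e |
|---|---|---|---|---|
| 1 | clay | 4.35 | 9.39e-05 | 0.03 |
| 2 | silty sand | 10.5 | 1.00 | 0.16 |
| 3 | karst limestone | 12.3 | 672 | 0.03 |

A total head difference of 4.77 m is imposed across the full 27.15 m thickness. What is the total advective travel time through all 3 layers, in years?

58.0

With flow normal to the layers, continuity requires the same specific discharge q through every layer.
Σ(b_i/K_i) = 4.35/9.39e-05 + 10.5/1.00 + 12.3/672 = 46336 d.
q = Δh / Σ(b_i/K_i) = 4.77 / 46336 = 0.0001029 m/day.
In each layer the seepage velocity is v_i = q/n_i, so the layer transit time is t_i = b_i·n_i / q:
  layer 1 (clay): t_1 = 4.35 × 0.03 / 0.0001029 = 1268 d
  layer 2 (silty sand): t_2 = 10.5 × 0.16 / 0.0001029 = 16320 d
  layer 3 (karst limestone): t_3 = 12.3 × 0.03 / 0.0001029 = 3585 d
Total t = Σ t_i = 21172 days = 57.97 years.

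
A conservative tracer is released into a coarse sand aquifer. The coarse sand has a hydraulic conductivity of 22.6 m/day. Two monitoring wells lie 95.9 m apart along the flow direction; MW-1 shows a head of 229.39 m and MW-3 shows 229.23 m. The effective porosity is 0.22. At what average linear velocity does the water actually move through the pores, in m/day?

Hydraulic gradient i = (229.39 − 229.23) / 95.9 = 0.16 / 95.9 = 0.001668.
Darcy flux q = K · i = 22.60 × 0.001668 = 0.03771 m/day.
Seepage velocity v = q / n_e = 0.03771 / 0.22 = 0.1714 m/day.

0.171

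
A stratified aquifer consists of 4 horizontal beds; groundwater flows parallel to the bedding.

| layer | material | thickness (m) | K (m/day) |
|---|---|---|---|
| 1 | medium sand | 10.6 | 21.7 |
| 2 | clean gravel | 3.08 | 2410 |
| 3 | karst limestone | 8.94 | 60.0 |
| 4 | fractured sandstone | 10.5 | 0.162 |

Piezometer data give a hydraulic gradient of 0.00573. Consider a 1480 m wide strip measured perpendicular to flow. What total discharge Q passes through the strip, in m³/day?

Flow is parallel to layering, so each bed carries its own Darcy discharge and the transmissivities add.
Σ(K_i·b_i) = 21.7×10.6 + 2410×3.08 + 60.0×8.94 + 0.162×10.5 = 8191 m²/day.
Hydraulic gradient i = 0.00573.
Q = Σ(K_i·b_i) · W · i = 8191 × 1480 × 0.005730 = 69462 m³/day.

69500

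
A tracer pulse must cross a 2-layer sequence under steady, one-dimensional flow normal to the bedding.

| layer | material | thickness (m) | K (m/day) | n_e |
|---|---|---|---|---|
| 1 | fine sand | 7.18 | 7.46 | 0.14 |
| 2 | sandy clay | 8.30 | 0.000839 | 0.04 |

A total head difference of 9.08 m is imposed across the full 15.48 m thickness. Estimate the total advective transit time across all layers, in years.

With flow normal to the layers, continuity requires the same specific discharge q through every layer.
Σ(b_i/K_i) = 7.18/7.46 + 8.30/0.000839 = 9894 d.
q = Δh / Σ(b_i/K_i) = 9.08 / 9894 = 0.0009178 m/day.
In each layer the seepage velocity is v_i = q/n_i, so the layer transit time is t_i = b_i·n_i / q:
  layer 1 (fine sand): t_1 = 7.18 × 0.14 / 0.0009178 = 1095 d
  layer 2 (sandy clay): t_2 = 8.30 × 0.04 / 0.0009178 = 361.8 d
Total t = Σ t_i = 1457 days = 3.989 years.

3.99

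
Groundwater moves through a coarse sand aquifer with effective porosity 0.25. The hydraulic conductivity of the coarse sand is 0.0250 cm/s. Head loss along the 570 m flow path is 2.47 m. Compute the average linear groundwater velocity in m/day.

0.374

Convert K: 0.0250 cm/s × 864 = 21.60 m/day.
Hydraulic gradient i = Δh / L = 2.47 / 570 = 0.004333.
Darcy flux q = K · i = 21.60 × 0.004333 = 0.09360 m/day.
Seepage velocity v = q / n_e = 0.09360 / 0.25 = 0.3744 m/day.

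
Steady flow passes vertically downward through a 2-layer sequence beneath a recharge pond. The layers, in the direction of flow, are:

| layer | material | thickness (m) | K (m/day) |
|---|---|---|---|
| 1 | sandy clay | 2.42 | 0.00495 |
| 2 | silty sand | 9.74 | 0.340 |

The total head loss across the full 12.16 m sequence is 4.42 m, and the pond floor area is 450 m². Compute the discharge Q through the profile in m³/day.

Flow is perpendicular to layering, so the layers act in series and the equivalent K is the thickness-weighted harmonic mean.
Total thickness L = 2.42 + 9.74 = 12.16 m.
Σ(b_i/K_i) = 2.42/0.00495 + 9.74/0.340 = 517.5 d.
K_eq = L / Σ(b_i/K_i) = 12.16 / 517.5 = 0.02350 m/day.
Q = K_eq · A · (Δh/L) = 0.02350 × 450 × (4.42/12.16) = 3.843 m³/day.

3.84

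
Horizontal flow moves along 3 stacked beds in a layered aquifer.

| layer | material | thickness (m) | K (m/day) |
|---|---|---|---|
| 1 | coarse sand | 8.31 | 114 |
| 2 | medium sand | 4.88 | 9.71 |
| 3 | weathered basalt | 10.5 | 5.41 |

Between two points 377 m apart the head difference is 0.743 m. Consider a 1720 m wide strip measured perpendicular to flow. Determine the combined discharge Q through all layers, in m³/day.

3560

Flow is parallel to layering, so each bed carries its own Darcy discharge and the transmissivities add.
Σ(K_i·b_i) = 114×8.31 + 9.71×4.88 + 5.41×10.5 = 1052 m²/day.
Hydraulic gradient i = Δh / L = 0.743 / 377 = 0.001971.
Q = Σ(K_i·b_i) · W · i = 1052 × 1720 × 0.001971 = 3564 m³/day.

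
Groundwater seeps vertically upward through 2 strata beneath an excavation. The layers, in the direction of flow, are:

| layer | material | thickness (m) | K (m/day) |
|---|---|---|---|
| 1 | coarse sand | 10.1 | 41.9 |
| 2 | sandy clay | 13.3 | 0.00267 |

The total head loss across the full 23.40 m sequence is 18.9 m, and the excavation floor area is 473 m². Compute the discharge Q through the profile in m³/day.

1.79

Flow is perpendicular to layering, so the layers act in series and the equivalent K is the thickness-weighted harmonic mean.
Total thickness L = 10.1 + 13.3 = 23.40 m.
Σ(b_i/K_i) = 10.1/41.9 + 13.3/0.00267 = 4982 d.
K_eq = L / Σ(b_i/K_i) = 23.40 / 4982 = 0.004697 m/day.
Q = K_eq · A · (Δh/L) = 0.004697 × 473 × (18.9/23.40) = 1.795 m³/day.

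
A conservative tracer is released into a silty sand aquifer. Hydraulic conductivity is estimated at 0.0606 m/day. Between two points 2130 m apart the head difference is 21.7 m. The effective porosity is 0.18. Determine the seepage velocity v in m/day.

Hydraulic gradient i = Δh / L = 21.7 / 2130 = 0.01019.
Darcy flux q = K · i = 0.06060 × 0.01019 = 0.0006174 m/day.
Seepage velocity v = q / n_e = 0.0006174 / 0.18 = 0.003430 m/day.

0.00343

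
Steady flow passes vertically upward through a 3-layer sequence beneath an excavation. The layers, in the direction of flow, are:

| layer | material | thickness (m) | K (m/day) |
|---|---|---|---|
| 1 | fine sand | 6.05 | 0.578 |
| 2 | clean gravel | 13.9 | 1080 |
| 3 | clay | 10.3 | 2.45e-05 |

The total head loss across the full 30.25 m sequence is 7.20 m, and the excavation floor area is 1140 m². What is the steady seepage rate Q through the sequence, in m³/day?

Flow is perpendicular to layering, so the layers act in series and the equivalent K is the thickness-weighted harmonic mean.
Total thickness L = 6.05 + 13.9 + 10.3 = 30.25 m.
Σ(b_i/K_i) = 6.05/0.578 + 13.9/1080 + 10.3/2.45e-05 = 4.204e+05 d.
K_eq = L / Σ(b_i/K_i) = 30.25 / 4.204e+05 = 7.195e-05 m/day.
Q = K_eq · A · (Δh/L) = 7.195e-05 × 1140 × (7.20/30.25) = 0.01952 m³/day.

0.0195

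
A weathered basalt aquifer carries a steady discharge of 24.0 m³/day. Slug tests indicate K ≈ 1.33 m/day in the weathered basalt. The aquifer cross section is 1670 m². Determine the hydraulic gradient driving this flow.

From Q = K·A·i, i = Q / (K·A) = 24.0 / (1.330 × 1670) = 0.01081.

0.0108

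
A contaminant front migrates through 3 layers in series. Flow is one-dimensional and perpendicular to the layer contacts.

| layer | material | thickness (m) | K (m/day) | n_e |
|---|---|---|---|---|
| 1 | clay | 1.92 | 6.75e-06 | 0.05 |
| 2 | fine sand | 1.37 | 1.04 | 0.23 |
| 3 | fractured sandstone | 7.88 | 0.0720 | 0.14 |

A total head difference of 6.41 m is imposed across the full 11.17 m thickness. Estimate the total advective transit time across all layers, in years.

With flow normal to the layers, continuity requires the same specific discharge q through every layer.
Σ(b_i/K_i) = 1.92/6.75e-06 + 1.37/1.04 + 7.88/0.0720 = 2.846e+05 d.
q = Δh / Σ(b_i/K_i) = 6.41 / 2.846e+05 = 2.253e-05 m/day.
In each layer the seepage velocity is v_i = q/n_i, so the layer transit time is t_i = b_i·n_i / q:
  layer 1 (clay): t_1 = 1.92 × 0.05 / 2.253e-05 = 4262 d
  layer 2 (fine sand): t_2 = 1.37 × 0.23 / 2.253e-05 = 13988 d
  layer 3 (fractured sandstone): t_3 = 7.88 × 0.14 / 2.253e-05 = 48974 d
Total t = Σ t_i = 67223 days = 184.0 years.

184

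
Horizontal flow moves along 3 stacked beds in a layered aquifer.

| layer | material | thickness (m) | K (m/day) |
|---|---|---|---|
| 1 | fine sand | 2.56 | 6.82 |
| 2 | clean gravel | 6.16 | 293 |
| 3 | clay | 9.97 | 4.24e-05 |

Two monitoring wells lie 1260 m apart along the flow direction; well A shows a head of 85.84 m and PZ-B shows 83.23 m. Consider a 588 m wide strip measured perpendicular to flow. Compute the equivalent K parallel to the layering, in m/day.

97.5

Flow is parallel to layering, so each bed carries its own Darcy discharge and the transmissivities add.
Σ(K_i·b_i) = 6.82×2.56 + 293×6.16 + 4.24e-05×9.97 = 1822 m²/day.
Total thickness b = 18.69 m, so K_eq = Σ(K_i·b_i)/b = 97.50 m/day.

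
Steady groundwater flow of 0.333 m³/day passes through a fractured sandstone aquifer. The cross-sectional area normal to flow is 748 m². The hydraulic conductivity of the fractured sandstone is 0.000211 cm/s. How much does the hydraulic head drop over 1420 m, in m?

Convert K: 0.000211 cm/s × 864 = 0.1823 m/day.
From Q = K·A·i, i = Q / (K·A) = 0.333 / (0.1823 × 748.0) = 0.002442.
Head loss Δh = i · L = 0.002442 × 1420 = 3.468 m.

3.47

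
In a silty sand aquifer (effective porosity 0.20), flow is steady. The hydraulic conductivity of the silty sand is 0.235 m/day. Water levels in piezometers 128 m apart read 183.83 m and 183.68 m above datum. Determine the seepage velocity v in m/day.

Hydraulic gradient i = (183.83 − 183.68) / 128 = 0.15 / 128 = 0.001172.
Darcy flux q = K · i = 0.2350 × 0.001172 = 0.0002754 m/day.
Seepage velocity v = q / n_e = 0.0002754 / 0.20 = 0.001377 m/day.

0.00138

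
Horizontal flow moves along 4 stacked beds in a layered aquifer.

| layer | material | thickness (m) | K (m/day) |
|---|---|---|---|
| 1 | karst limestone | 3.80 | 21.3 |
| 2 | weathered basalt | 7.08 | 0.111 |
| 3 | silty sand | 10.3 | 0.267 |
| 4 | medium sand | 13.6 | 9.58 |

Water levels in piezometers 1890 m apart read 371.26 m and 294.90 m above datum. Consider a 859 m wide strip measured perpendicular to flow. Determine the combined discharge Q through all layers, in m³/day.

Flow is parallel to layering, so each bed carries its own Darcy discharge and the transmissivities add.
Σ(K_i·b_i) = 21.3×3.80 + 0.111×7.08 + 0.267×10.3 + 9.58×13.6 = 214.8 m²/day.
Hydraulic gradient i = (371.26 − 294.90) / 1890 = 76.36 / 1890 = 0.04040.
Q = Σ(K_i·b_i) · W · i = 214.8 × 859 × 0.04040 = 7453 m³/day.

7450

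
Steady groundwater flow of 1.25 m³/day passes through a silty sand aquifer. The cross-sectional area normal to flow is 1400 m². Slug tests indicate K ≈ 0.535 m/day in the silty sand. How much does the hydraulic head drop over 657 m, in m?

From Q = K·A·i, i = Q / (K·A) = 1.25 / (0.5350 × 1400) = 0.001669.
Head loss Δh = i · L = 0.001669 × 657 = 1.096 m.

1.10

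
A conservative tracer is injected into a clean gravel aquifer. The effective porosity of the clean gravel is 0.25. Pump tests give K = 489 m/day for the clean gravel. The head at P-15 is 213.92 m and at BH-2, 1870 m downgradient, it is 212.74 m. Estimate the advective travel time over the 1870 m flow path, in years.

4.15

Hydraulic gradient i = (213.92 − 212.74) / 1870 = 1.18 / 1870 = 0.0006310.
Darcy flux q = K · i = 489.0 × 0.0006310 = 0.3086 m/day.
Seepage velocity v = q / n_e = 0.3086 / 0.25 = 1.234 m/day.
Travel time t = L / v = 1870 / 1.234 = 1515 days = 4.148 years.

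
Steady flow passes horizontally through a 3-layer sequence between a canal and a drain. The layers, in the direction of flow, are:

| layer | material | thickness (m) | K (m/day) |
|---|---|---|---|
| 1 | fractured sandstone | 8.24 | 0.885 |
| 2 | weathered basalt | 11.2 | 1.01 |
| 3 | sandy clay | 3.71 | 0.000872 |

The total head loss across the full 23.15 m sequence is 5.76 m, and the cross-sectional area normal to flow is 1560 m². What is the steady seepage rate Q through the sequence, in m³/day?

Flow is perpendicular to layering, so the layers act in series and the equivalent K is the thickness-weighted harmonic mean.
Total thickness L = 8.24 + 11.2 + 3.71 = 23.15 m.
Σ(b_i/K_i) = 8.24/0.885 + 11.2/1.01 + 3.71/0.000872 = 4275 d.
K_eq = L / Σ(b_i/K_i) = 23.15 / 4275 = 0.005415 m/day.
Q = K_eq · A · (Δh/L) = 0.005415 × 1560 × (5.76/23.15) = 2.102 m³/day.

2.10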